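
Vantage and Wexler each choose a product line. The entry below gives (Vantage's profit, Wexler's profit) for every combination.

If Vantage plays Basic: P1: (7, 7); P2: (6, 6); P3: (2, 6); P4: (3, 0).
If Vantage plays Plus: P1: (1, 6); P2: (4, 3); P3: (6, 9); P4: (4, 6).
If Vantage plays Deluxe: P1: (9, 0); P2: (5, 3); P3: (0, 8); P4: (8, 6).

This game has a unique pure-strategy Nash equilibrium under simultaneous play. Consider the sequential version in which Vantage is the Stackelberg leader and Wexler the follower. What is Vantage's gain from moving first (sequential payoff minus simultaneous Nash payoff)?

Solve by backward induction (Vantage leads).
- Basic → Wexler plays P1 (best of 7, 6, 6, 0); Vantage gets 7.
- Plus → Wexler plays P3 (best of 6, 3, 9, 6); Vantage gets 6.
- Deluxe → Wexler plays P3 (best of 0, 3, 8, 6); Vantage gets 0.
Among 7, 6, 0, the best is 7 at Basic. Subgame-perfect outcome: (Basic, P1) with payoffs (7, 7).
Now find the simultaneous Nash equilibrium.
Vantage's best replies: P1→Deluxe; P2→Basic; P3→Plus; P4→Deluxe.
Wexler's best replies: Basic→P1; Plus→P3; Deluxe→P3.
The unique mutual best reply is (Plus, P3), giving (6, 9).
Vantage's commitment gain: 7 − 6 = 1.

1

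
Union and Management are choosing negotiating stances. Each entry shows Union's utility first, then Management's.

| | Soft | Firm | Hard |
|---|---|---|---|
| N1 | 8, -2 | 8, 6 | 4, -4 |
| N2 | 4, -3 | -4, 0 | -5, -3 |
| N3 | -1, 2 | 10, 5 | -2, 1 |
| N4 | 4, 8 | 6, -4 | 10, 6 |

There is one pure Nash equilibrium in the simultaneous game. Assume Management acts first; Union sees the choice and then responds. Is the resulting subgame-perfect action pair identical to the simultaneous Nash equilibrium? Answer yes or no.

Union best-responds to each possible Management move:
- Soft: Union compares 8, 4, -1, 4 and picks N1; Management would get -2.
- Firm: Union compares 8, -4, 10, 6 and picks N3; Management would get 5.
- Hard: Union compares 4, -5, -2, 10 and picks N4; Management would get 6.
Maximizing over -2, 5, 6, Management chooses Hard. Subgame-perfect outcome: (N4, Hard) with payoffs (10, 6).
Under simultaneous play:
Union's best replies: Soft→N1; Firm→N3; Hard→N4.
Management's best replies: N1→Firm; N2→Firm; N3→Firm; N4→Soft.
Only (N3, Firm) has each player best-responding; Nash payoffs (10, 5).
Sequential outcome (N4, Hard) differs from the Nash profile (N3, Firm).

no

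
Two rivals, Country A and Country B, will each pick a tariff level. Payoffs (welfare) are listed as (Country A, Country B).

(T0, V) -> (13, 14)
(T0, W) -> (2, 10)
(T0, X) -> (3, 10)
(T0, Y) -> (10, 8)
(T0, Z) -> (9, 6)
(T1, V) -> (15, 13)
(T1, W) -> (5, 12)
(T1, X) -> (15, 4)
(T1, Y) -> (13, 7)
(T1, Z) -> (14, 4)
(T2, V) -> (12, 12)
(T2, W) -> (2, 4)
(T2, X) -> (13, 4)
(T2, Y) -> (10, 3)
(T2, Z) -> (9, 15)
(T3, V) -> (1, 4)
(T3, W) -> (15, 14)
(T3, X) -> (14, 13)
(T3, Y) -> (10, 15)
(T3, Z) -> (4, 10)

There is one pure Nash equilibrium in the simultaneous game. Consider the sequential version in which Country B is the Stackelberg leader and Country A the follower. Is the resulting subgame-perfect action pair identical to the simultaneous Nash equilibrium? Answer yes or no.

Backward induction with Country B moving first.
- V: BR = T1, leader payoff 13.
- W: BR = T3, leader payoff 14.
- X: BR = T1, leader payoff 4.
- Y: BR = T1, leader payoff 7.
- Z: BR = T1, leader payoff 4.
Among 13, 14, 4, 7, 4, the best is 14 at W. Subgame-perfect outcome: (T3, W) with payoffs (15, 14).
Under simultaneous play:
Country A's best replies: V→T1; W→T3; X→T1; Y→T1; Z→T1.
Country B's best replies: T0→V; T1→V; T2→Z; T3→Y.
The unique mutual best reply is (T1, V), giving (15, 13).
Sequential outcome (T3, W) differs from the Nash profile (T1, V).

no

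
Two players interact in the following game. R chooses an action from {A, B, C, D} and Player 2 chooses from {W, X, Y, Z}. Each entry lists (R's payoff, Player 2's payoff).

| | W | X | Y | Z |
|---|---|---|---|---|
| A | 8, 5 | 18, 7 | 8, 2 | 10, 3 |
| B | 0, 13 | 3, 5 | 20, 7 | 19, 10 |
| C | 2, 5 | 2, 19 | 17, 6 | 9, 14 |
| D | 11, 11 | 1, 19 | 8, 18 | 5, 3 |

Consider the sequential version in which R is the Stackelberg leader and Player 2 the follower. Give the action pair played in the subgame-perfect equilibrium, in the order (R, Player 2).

Solve by backward induction (R leads).
- A: Player 2 compares 5, 7, 2, 3 and picks X; R would get 18.
- B: Player 2 compares 13, 5, 7, 10 and picks W; R would get 0.
- C: Player 2 compares 5, 19, 6, 14 and picks X; R would get 2.
- D: Player 2 compares 11, 19, 18, 3 and picks X; R would get 1.
R's induced payoffs are 18, 0, 2, 1, so R commits to A. Subgame-perfect outcome: (A, X) with payoffs (18, 7).

(A, X)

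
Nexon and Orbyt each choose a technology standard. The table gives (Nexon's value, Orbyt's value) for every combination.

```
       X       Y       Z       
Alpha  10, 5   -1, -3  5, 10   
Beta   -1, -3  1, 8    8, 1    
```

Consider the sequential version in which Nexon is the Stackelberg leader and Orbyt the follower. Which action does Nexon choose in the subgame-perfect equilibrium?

Work backward from Orbyt's decision.
- Alpha: BR = Z, leader payoff 5.
- Beta: BR = Y, leader payoff 1.
Nexon's induced payoffs are 5, 1, so Nexon commits to Alpha. Subgame-perfect outcome: (Alpha, Z) with payoffs (5, 10).

Alpha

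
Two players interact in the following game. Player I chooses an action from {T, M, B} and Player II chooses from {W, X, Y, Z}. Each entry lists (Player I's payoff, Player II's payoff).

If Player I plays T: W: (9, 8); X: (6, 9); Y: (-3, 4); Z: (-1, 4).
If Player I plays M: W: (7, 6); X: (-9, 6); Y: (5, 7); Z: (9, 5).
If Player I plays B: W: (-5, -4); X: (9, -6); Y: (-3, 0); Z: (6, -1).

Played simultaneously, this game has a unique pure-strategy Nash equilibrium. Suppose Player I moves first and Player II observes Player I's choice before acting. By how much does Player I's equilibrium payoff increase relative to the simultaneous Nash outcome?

Work backward from Player II's decision.
- T: Player II compares 8, 9, 4, 4 and picks X; Player I would get 6.
- M: Player II compares 6, 6, 7, 5 and picks Y; Player I would get 5.
- B: Player II compares -4, -6, 0, -1 and picks Y; Player I would get -3.
Maximizing over 6, 5, -3, Player I chooses T. Subgame-perfect outcome: (T, X) with payoffs (6, 9).
Under simultaneous play:
Player I's best replies: W→T; X→B; Y→M; Z→M.
Player II's best replies: T→X; M→Y; B→Y.
Only (M, Y) has each player best-responding; Nash payoffs (5, 7).
Player I's commitment gain: 6 − 5 = 1.

1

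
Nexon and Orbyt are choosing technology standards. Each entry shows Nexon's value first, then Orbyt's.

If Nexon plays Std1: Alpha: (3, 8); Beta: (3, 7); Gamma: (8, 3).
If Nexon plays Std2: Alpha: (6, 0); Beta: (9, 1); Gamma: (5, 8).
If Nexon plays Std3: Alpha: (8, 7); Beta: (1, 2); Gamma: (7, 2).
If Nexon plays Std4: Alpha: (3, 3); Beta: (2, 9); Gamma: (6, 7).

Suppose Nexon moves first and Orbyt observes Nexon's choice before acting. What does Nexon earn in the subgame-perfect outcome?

8

Backward induction with Nexon moving first.
- Std1: Orbyt compares 8, 7, 3 and picks Alpha; Nexon would get 3.
- Std2: Orbyt compares 0, 1, 8 and picks Gamma; Nexon would get 5.
- Std3: Orbyt compares 7, 2, 2 and picks Alpha; Nexon would get 8.
- Std4: Orbyt compares 3, 9, 7 and picks Beta; Nexon would get 2.
Nexon's induced payoffs are 3, 5, 8, 2, so Nexon commits to Std3. Subgame-perfect outcome: (Std3, Alpha) with payoffs (8, 7).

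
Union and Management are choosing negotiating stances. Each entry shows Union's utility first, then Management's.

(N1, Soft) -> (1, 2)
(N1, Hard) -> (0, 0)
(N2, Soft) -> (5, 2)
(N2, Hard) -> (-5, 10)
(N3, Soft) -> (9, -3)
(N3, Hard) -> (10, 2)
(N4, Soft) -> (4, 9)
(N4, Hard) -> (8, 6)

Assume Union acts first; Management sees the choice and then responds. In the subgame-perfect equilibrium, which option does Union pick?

Work backward from Management's decision.
- N1: BR = Soft, leader payoff 1.
- N2: BR = Hard, leader payoff -5.
- N3: BR = Hard, leader payoff 10.
- N4: BR = Soft, leader payoff 4.
Union's induced payoffs are 1, -5, 10, 4, so Union commits to N3. Subgame-perfect outcome: (N3, Hard) with payoffs (10, 2).

N3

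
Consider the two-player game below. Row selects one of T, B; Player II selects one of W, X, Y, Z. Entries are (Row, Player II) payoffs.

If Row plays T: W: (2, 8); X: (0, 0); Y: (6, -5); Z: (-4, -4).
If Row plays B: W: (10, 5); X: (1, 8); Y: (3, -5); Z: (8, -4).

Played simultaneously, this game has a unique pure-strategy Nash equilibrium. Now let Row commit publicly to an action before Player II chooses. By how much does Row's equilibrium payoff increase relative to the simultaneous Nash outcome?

Solve by backward induction (Row leads).
- T: Player II compares 8, 0, -5, -4 and picks W; Row would get 2.
- B: Player II compares 5, 8, -5, -4 and picks X; Row would get 1.
Among 2, 1, the best is 2 at T. Subgame-perfect outcome: (T, W) with payoffs (2, 8).
Under simultaneous play:
Row's best replies: W→B; X→B; Y→T; Z→B.
Player II's best replies: T→W; B→X.
Only (B, X) has each player best-responding; Nash payoffs (1, 8).
Row's commitment gain: 2 − 1 = 1.

1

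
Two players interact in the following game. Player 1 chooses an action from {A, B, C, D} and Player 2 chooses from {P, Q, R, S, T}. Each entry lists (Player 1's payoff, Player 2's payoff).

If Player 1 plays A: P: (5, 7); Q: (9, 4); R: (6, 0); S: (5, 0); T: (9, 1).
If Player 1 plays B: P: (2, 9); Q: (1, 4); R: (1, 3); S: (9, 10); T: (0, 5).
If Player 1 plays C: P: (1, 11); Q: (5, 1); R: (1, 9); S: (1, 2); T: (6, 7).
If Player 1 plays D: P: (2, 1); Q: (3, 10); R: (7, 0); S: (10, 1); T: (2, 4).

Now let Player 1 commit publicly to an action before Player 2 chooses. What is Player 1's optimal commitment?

Backward induction with Player 1 moving first.
- A: Player 2 compares 7, 4, 0, 0, 1 and picks P; Player 1 would get 5.
- B: Player 2 compares 9, 4, 3, 10, 5 and picks S; Player 1 would get 9.
- C: Player 2 compares 11, 1, 9, 2, 7 and picks P; Player 1 would get 1.
- D: Player 2 compares 1, 10, 0, 1, 4 and picks Q; Player 1 would get 3.
Player 1's induced payoffs are 5, 9, 1, 3, so Player 1 commits to B. Subgame-perfect outcome: (B, S) with payoffs (9, 10).

B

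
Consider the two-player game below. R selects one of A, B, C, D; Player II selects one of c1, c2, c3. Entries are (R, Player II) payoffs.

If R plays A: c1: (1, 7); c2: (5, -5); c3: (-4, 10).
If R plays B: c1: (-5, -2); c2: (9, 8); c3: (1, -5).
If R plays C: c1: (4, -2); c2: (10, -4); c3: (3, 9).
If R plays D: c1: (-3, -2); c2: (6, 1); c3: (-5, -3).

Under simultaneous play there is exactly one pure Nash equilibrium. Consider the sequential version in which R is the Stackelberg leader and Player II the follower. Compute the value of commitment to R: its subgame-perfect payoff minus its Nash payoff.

Work backward from Player II's decision.
- A → Player II plays c3 (best of 7, -5, 10); R gets -4.
- B → Player II plays c2 (best of -2, 8, -5); R gets 9.
- C → Player II plays c3 (best of -2, -4, 9); R gets 3.
- D → Player II plays c2 (best of -2, 1, -3); R gets 6.
R's induced payoffs are -4, 9, 3, 6, so R commits to B. Subgame-perfect outcome: (B, c2) with payoffs (9, 8).
Under simultaneous play:
R's best replies: c1→C; c2→C; c3→C.
Player II's best replies: A→c3; B→c2; C→c3; D→c2.
The unique mutual best reply is (C, c3), giving (3, 9).
R's commitment gain: 9 − 3 = 6.

6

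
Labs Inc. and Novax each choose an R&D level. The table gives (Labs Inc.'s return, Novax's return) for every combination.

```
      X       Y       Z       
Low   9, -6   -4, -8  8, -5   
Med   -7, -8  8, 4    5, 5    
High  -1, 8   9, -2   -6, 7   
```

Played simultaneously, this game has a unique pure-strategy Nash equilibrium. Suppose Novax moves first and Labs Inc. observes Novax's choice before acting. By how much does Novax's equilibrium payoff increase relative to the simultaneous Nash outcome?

Solve by backward induction (Novax leads).
- X: Labs Inc. compares 9, -7, -1 and picks Low; Novax would get -6.
- Y: Labs Inc. compares -4, 8, 9 and picks High; Novax would get -2.
- Z: Labs Inc. compares 8, 5, -6 and picks Low; Novax would get -5.
Maximizing over -6, -2, -5, Novax chooses Y. Subgame-perfect outcome: (High, Y) with payoffs (9, -2).
For the simultaneous game, intersect best replies.
Labs Inc.'s best replies: X→Low; Y→High; Z→Low.
Novax's best replies: Low→Z; Med→Z; High→X.
The unique mutual best reply is (Low, Z), giving (8, -5).
Novax's commitment gain: -2 − -5 = 3.

3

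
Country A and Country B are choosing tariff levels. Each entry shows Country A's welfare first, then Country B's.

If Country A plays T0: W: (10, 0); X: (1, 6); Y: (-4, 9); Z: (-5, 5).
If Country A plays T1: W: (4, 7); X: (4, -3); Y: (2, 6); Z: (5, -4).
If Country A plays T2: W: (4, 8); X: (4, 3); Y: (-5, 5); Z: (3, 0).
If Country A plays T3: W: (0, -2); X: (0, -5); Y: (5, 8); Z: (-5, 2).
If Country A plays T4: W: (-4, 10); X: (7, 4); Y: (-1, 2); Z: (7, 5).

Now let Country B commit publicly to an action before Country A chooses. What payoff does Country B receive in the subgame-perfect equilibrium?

Solve by backward induction (Country B leads).
- W → Country A plays T0 (best of 10, 4, 4, 0, -4); Country B gets 0.
- X → Country A plays T4 (best of 1, 4, 4, 0, 7); Country B gets 4.
- Y → Country A plays T3 (best of -4, 2, -5, 5, -1); Country B gets 8.
- Z → Country A plays T4 (best of -5, 5, 3, -5, 7); Country B gets 5.
Among 0, 4, 8, 5, the best is 8 at Y. Subgame-perfect outcome: (T3, Y) with payoffs (5, 8).

8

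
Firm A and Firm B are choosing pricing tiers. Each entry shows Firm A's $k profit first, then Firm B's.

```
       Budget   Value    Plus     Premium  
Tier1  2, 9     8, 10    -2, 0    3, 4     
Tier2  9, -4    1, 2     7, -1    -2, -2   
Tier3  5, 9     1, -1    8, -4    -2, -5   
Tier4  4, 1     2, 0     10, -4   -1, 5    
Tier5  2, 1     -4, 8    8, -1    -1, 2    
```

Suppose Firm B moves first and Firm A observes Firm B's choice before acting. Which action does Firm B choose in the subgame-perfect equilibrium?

Value

Solve by backward induction (Firm B leads).
- Budget: BR = Tier2, leader payoff -4.
- Value: BR = Tier1, leader payoff 10.
- Plus: BR = Tier4, leader payoff -4.
- Premium: BR = Tier1, leader payoff 4.
Firm B's induced payoffs are -4, 10, -4, 4, so Firm B commits to Value. Subgame-perfect outcome: (Tier1, Value) with payoffs (8, 10).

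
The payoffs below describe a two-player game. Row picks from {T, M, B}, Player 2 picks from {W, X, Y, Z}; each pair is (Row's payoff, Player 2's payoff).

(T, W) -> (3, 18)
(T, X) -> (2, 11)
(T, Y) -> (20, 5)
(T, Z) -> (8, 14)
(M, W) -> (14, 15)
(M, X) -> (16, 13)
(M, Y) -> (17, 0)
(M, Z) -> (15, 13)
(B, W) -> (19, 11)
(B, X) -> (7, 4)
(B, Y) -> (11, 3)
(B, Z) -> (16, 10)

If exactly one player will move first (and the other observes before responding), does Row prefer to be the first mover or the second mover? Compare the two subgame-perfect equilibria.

first

If Row leads: Player 2's best replies are T→W, M→W, B→W; Row's induced payoffs 3, 14, 19; outcome (B, W), payoffs (19, 11).
If Player 2 leads: Row's best replies are W→B, X→M, Y→T, Z→B; Player 2's induced payoffs 11, 13, 5, 10; outcome (M, X), payoffs (16, 13).
Row gets 19 moving first and 16 moving second, so Row prefers to move first.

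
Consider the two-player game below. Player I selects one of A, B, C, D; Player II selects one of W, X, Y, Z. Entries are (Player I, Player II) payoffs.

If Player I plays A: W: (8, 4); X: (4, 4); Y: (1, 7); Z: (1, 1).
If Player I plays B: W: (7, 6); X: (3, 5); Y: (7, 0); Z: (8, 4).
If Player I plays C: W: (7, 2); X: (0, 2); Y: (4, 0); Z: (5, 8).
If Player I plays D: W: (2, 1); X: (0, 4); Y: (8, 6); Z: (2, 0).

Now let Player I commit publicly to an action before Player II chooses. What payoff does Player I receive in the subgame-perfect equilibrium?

8

Solve by backward induction (Player I leads).
- A: BR = Y, leader payoff 1.
- B: BR = W, leader payoff 7.
- C: BR = Z, leader payoff 5.
- D: BR = Y, leader payoff 8.
Player I's induced payoffs are 1, 7, 5, 8, so Player I commits to D. Subgame-perfect outcome: (D, Y) with payoffs (8, 6).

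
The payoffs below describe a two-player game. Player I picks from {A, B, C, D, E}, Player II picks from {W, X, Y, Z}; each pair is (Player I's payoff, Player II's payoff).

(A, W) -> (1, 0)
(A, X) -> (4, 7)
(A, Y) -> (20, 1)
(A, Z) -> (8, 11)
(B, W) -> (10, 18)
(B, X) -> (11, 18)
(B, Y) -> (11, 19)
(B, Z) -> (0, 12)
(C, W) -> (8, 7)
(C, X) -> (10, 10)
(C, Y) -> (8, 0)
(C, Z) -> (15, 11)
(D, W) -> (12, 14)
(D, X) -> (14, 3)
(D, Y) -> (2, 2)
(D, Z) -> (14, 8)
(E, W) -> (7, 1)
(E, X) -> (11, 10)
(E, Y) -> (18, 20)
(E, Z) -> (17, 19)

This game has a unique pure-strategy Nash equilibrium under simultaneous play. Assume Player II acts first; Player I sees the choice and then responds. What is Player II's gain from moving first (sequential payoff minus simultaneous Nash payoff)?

5

Player I best-responds to each possible Player II move:
- W: Player I compares 1, 10, 8, 12, 7 and picks D; Player II would get 14.
- X: Player I compares 4, 11, 10, 14, 11 and picks D; Player II would get 3.
- Y: Player I compares 20, 11, 8, 2, 18 and picks A; Player II would get 1.
- Z: Player I compares 8, 0, 15, 14, 17 and picks E; Player II would get 19.
Among 14, 3, 1, 19, the best is 19 at Z. Subgame-perfect outcome: (E, Z) with payoffs (17, 19).
For the simultaneous game, intersect best replies.
Player I's best replies: W→D; X→D; Y→A; Z→E.
Player II's best replies: A→Z; B→Y; C→Z; D→W; E→Y.
The unique mutual best reply is (D, W), giving (12, 14).
Player II's commitment gain: 19 − 14 = 5.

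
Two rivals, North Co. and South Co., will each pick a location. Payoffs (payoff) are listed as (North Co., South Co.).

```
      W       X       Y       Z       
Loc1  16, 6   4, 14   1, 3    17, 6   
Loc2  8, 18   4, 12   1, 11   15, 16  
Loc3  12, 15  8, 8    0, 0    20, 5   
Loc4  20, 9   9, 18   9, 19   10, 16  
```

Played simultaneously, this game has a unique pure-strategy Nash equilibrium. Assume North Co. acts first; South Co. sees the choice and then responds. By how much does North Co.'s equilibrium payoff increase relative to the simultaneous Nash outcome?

Work backward from South Co.'s decision.
- Loc1 → South Co. plays X (best of 6, 14, 3, 6); North Co. gets 4.
- Loc2 → South Co. plays W (best of 18, 12, 11, 16); North Co. gets 8.
- Loc3 → South Co. plays W (best of 15, 8, 0, 5); North Co. gets 12.
- Loc4 → South Co. plays Y (best of 9, 18, 19, 16); North Co. gets 9.
Maximizing over 4, 8, 12, 9, North Co. chooses Loc3. Subgame-perfect outcome: (Loc3, W) with payoffs (12, 15).
Under simultaneous play:
North Co.'s best replies: W→Loc4; X→Loc4; Y→Loc4; Z→Loc3.
South Co.'s best replies: Loc1→X; Loc2→W; Loc3→W; Loc4→Y.
Only (Loc4, Y) has each player best-responding; Nash payoffs (9, 19).
North Co.'s commitment gain: 12 − 9 = 3.

3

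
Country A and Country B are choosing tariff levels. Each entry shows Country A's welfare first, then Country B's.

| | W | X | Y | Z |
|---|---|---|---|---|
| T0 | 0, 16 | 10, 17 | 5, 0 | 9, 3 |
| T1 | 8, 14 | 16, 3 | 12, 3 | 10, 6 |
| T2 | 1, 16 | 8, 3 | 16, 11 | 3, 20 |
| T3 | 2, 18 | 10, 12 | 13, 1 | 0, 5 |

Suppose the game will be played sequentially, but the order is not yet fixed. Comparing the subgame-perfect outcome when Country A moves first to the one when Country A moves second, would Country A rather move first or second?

If Country A leads: Country B's best replies are T0→X, T1→W, T2→Z, T3→W; Country A's induced payoffs 10, 8, 3, 2; outcome (T0, X), payoffs (10, 17).
If Country B leads: Country A's best replies are W→T1, X→T1, Y→T2, Z→T1; Country B's induced payoffs 14, 3, 11, 6; outcome (T1, W), payoffs (8, 14).
Country A gets 10 moving first and 8 moving second, so Country A prefers to move first.

first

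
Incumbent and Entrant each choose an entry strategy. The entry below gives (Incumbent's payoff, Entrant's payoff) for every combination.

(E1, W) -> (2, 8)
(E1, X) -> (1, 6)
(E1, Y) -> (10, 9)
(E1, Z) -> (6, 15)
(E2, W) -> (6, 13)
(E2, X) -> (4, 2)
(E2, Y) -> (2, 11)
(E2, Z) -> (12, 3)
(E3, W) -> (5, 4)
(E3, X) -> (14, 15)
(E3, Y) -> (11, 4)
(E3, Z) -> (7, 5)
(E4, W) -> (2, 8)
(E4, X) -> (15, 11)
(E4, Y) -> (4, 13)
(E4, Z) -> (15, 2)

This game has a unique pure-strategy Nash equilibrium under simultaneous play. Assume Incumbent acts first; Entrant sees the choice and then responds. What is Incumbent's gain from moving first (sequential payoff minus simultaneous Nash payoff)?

Work backward from Entrant's decision.
- E1: Entrant compares 8, 6, 9, 15 and picks Z; Incumbent would get 6.
- E2: Entrant compares 13, 2, 11, 3 and picks W; Incumbent would get 6.
- E3: Entrant compares 4, 15, 4, 5 and picks X; Incumbent would get 14.
- E4: Entrant compares 8, 11, 13, 2 and picks Y; Incumbent would get 4.
Incumbent's induced payoffs are 6, 6, 14, 4, so Incumbent commits to E3. Subgame-perfect outcome: (E3, X) with payoffs (14, 15).
Now find the simultaneous Nash equilibrium.
Incumbent's best replies: W→E2; X→E4; Y→E3; Z→E4.
Entrant's best replies: E1→Z; E2→W; E3→X; E4→Y.
Only (E2, W) has each player best-responding; Nash payoffs (6, 13).
Incumbent's commitment gain: 14 − 6 = 8.

8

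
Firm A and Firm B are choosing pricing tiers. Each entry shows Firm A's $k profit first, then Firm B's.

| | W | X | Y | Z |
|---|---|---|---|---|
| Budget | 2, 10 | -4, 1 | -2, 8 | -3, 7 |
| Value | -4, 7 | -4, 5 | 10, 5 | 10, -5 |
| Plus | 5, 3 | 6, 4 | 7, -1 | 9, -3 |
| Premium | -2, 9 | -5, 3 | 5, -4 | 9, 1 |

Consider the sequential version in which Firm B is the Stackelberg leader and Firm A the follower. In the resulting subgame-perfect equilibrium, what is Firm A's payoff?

10

Firm A best-responds to each possible Firm B move:
- W: BR = Plus, leader payoff 3.
- X: BR = Plus, leader payoff 4.
- Y: BR = Value, leader payoff 5.
- Z: BR = Value, leader payoff -5.
Firm B's induced payoffs are 3, 4, 5, -5, so Firm B commits to Y. Subgame-perfect outcome: (Value, Y) with payoffs (10, 5).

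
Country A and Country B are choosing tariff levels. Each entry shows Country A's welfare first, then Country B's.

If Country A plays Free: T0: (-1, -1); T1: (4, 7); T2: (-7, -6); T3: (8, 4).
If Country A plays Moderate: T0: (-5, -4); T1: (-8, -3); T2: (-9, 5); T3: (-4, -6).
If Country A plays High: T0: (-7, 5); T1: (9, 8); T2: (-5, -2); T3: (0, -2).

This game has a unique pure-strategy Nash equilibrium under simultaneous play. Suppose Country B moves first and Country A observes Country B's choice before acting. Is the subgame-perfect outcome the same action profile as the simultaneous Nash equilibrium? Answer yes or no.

yes

Backward induction with Country B moving first.
- T0: BR = Free, leader payoff -1.
- T1: BR = High, leader payoff 8.
- T2: BR = High, leader payoff -2.
- T3: BR = Free, leader payoff 4.
Among -1, 8, -2, 4, the best is 8 at T1. Subgame-perfect outcome: (High, T1) with payoffs (9, 8).
Under simultaneous play:
Country A's best replies: T0→Free; T1→High; T2→High; T3→Free.
Country B's best replies: Free→T1; Moderate→T2; High→T1.
The unique mutual best reply is (High, T1), giving (9, 8).
Sequential outcome (High, T1) coincides with the Nash profile (High, T1).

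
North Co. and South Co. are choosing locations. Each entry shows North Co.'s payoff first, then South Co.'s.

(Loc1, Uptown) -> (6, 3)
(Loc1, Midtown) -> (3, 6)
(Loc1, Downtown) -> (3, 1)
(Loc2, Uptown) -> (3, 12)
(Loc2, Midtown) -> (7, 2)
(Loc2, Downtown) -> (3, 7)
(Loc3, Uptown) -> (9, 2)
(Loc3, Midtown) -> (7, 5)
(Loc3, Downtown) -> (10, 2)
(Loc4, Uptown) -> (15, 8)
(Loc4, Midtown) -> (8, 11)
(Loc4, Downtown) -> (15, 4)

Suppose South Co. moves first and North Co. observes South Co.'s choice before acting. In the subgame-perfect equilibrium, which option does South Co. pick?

Midtown

Backward induction with South Co. moving first.
- Uptown → North Co. plays Loc4 (best of 6, 3, 9, 15); South Co. gets 8.
- Midtown → North Co. plays Loc4 (best of 3, 7, 7, 8); South Co. gets 11.
- Downtown → North Co. plays Loc4 (best of 3, 3, 10, 15); South Co. gets 4.
Among 8, 11, 4, the best is 11 at Midtown. Subgame-perfect outcome: (Loc4, Midtown) with payoffs (8, 11).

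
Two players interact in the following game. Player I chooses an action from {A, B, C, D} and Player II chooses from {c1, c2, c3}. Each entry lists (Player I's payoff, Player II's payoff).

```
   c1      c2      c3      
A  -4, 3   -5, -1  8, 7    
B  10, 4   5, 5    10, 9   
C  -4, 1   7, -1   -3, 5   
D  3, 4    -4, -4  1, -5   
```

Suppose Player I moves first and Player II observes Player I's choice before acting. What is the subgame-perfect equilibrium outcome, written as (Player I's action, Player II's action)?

(B, c3)

Player II best-responds to each possible Player I move:
- A: BR = c3, leader payoff 8.
- B: BR = c3, leader payoff 10.
- C: BR = c3, leader payoff -3.
- D: BR = c1, leader payoff 3.
Player I's induced payoffs are 8, 10, -3, 3, so Player I commits to B. Subgame-perfect outcome: (B, c3) with payoffs (10, 9).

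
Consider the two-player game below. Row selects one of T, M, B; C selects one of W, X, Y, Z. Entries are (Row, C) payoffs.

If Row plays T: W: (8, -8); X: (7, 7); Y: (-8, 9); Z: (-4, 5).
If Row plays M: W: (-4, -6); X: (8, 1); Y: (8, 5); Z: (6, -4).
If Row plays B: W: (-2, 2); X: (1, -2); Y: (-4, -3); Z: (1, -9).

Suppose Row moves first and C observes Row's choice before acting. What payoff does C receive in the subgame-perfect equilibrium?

Backward induction with Row moving first.
- T → C plays Y (best of -8, 7, 9, 5); Row gets -8.
- M → C plays Y (best of -6, 1, 5, -4); Row gets 8.
- B → C plays W (best of 2, -2, -3, -9); Row gets -2.
Among -8, 8, -2, the best is 8 at M. Subgame-perfect outcome: (M, Y) with payoffs (8, 5).

5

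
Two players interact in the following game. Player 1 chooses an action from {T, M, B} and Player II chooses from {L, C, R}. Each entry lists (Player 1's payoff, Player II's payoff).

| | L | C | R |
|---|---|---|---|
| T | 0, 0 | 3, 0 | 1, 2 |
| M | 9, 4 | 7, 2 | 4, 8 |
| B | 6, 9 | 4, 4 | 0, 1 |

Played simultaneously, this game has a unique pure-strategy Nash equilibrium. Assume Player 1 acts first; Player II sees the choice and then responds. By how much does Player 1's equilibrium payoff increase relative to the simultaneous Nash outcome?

2

Solve by backward induction (Player 1 leads).
- T: BR = R, leader payoff 1.
- M: BR = R, leader payoff 4.
- B: BR = L, leader payoff 6.
Maximizing over 1, 4, 6, Player 1 chooses B. Subgame-perfect outcome: (B, L) with payoffs (6, 9).
For the simultaneous game, intersect best replies.
Player 1's best replies: L→M; C→M; R→M.
Player II's best replies: T→R; M→R; B→L.
Only (M, R) has each player best-responding; Nash payoffs (4, 8).
Player 1's commitment gain: 6 − 4 = 2.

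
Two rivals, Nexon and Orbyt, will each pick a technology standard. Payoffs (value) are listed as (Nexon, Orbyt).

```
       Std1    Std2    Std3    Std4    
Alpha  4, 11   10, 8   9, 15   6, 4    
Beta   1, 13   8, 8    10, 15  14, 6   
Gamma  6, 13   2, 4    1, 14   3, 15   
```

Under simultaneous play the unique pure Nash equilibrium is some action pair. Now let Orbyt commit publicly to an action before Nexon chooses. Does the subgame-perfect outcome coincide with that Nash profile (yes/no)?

Work backward from Nexon's decision.
- Std1: BR = Gamma, leader payoff 13.
- Std2: BR = Alpha, leader payoff 8.
- Std3: BR = Beta, leader payoff 15.
- Std4: BR = Beta, leader payoff 6.
Among 13, 8, 15, 6, the best is 15 at Std3. Subgame-perfect outcome: (Beta, Std3) with payoffs (10, 15).
Under simultaneous play:
Nexon's best replies: Std1→Gamma; Std2→Alpha; Std3→Beta; Std4→Beta.
Orbyt's best replies: Alpha→Std3; Beta→Std3; Gamma→Std4.
The unique mutual best reply is (Beta, Std3), giving (10, 15).
Sequential outcome (Beta, Std3) coincides with the Nash profile (Beta, Std3).

yes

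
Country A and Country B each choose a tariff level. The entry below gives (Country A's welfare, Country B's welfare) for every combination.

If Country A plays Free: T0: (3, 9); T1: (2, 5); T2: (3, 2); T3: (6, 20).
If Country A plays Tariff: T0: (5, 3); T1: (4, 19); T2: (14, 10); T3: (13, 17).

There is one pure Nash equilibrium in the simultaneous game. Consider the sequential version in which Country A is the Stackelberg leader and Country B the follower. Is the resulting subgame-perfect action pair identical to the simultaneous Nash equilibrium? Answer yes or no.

no

Country B best-responds to each possible Country A move:
- Free → Country B plays T3 (best of 9, 5, 2, 20); Country A gets 6.
- Tariff → Country B plays T1 (best of 3, 19, 10, 17); Country A gets 4.
Maximizing over 6, 4, Country A chooses Free. Subgame-perfect outcome: (Free, T3) with payoffs (6, 20).
Under simultaneous play:
Country A's best replies: T0→Tariff; T1→Tariff; T2→Tariff; T3→Tariff.
Country B's best replies: Free→T3; Tariff→T1.
The unique mutual best reply is (Tariff, T1), giving (4, 19).
Sequential outcome (Free, T3) differs from the Nash profile (Tariff, T1).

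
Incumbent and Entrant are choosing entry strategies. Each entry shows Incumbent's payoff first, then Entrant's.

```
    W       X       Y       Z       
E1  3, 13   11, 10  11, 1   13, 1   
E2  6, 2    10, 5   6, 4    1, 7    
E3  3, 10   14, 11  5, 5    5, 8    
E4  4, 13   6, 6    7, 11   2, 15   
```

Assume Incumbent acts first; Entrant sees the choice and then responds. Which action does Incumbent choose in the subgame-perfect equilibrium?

E3

Entrant best-responds to each possible Incumbent move:
- E1: BR = W, leader payoff 3.
- E2: BR = Z, leader payoff 1.
- E3: BR = X, leader payoff 14.
- E4: BR = Z, leader payoff 2.
Among 3, 1, 14, 2, the best is 14 at E3. Subgame-perfect outcome: (E3, X) with payoffs (14, 11).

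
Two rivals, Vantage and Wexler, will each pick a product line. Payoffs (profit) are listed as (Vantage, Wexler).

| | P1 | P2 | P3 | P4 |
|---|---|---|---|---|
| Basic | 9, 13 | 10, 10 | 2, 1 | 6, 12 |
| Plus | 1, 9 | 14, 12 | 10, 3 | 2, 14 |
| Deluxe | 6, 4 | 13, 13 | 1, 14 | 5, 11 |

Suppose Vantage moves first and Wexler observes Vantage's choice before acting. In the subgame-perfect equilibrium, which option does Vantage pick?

Wexler best-responds to each possible Vantage move:
- Basic: Wexler compares 13, 10, 1, 12 and picks P1; Vantage would get 9.
- Plus: Wexler compares 9, 12, 3, 14 and picks P4; Vantage would get 2.
- Deluxe: Wexler compares 4, 13, 14, 11 and picks P3; Vantage would get 1.
Among 9, 2, 1, the best is 9 at Basic. Subgame-perfect outcome: (Basic, P1) with payoffs (9, 13).

Basic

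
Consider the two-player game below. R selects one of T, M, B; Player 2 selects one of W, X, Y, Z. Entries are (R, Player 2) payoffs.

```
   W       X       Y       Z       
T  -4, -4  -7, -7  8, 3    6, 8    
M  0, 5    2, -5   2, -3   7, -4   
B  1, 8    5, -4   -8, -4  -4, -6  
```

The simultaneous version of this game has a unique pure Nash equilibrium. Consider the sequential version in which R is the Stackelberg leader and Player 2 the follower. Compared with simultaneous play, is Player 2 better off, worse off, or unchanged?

unchanged

Player 2 best-responds to each possible R move:
- T → Player 2 plays Z (best of -4, -7, 3, 8); R gets 6.
- M → Player 2 plays W (best of 5, -5, -3, -4); R gets 0.
- B → Player 2 plays W (best of 8, -4, -4, -6); R gets 1.
Maximizing over 6, 0, 1, R chooses T. Subgame-perfect outcome: (T, Z) with payoffs (6, 8).
Under simultaneous play:
R's best replies: W→B; X→B; Y→T; Z→M.
Player 2's best replies: T→Z; M→W; B→W.
Only (B, W) has each player best-responding; Nash payoffs (1, 8).
Player 2 earns 8 sequentially versus 8 at the Nash outcome: unchanged.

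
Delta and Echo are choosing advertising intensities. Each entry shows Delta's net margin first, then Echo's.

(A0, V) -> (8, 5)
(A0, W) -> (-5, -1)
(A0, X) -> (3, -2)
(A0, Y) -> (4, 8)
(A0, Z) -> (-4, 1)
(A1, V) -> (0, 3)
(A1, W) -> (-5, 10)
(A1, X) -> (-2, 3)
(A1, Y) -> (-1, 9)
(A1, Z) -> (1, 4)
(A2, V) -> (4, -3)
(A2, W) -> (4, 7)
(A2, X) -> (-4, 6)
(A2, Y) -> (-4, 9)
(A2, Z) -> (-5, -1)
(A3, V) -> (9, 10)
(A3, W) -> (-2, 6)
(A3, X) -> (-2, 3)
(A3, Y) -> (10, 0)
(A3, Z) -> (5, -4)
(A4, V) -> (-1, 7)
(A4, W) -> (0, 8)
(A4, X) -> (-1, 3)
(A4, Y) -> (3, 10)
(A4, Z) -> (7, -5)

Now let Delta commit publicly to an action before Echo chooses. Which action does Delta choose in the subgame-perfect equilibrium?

A3

Solve by backward induction (Delta leads).
- A0: BR = Y, leader payoff 4.
- A1: BR = W, leader payoff -5.
- A2: BR = Y, leader payoff -4.
- A3: BR = V, leader payoff 9.
- A4: BR = Y, leader payoff 3.
Maximizing over 4, -5, -4, 9, 3, Delta chooses A3. Subgame-perfect outcome: (A3, V) with payoffs (9, 10).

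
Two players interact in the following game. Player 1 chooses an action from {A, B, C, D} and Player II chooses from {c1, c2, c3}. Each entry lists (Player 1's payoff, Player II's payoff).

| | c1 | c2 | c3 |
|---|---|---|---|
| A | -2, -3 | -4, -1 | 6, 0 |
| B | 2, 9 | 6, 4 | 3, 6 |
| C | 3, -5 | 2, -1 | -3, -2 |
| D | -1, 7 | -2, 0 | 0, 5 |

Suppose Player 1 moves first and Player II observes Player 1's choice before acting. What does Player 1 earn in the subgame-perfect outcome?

Backward induction with Player 1 moving first.
- A: Player II compares -3, -1, 0 and picks c3; Player 1 would get 6.
- B: Player II compares 9, 4, 6 and picks c1; Player 1 would get 2.
- C: Player II compares -5, -1, -2 and picks c2; Player 1 would get 2.
- D: Player II compares 7, 0, 5 and picks c1; Player 1 would get -1.
Maximizing over 6, 2, 2, -1, Player 1 chooses A. Subgame-perfect outcome: (A, c3) with payoffs (6, 0).

6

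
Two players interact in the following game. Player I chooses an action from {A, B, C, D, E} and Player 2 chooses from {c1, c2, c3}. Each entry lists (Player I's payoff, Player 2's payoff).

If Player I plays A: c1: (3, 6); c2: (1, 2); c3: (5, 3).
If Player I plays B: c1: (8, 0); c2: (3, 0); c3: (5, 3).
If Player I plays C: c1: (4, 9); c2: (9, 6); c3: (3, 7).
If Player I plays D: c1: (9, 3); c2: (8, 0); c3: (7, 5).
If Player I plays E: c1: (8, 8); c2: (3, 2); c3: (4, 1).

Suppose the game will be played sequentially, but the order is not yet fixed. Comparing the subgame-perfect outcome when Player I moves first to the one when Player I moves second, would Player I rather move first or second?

second

If Player I leads: Player 2's best replies are A→c1, B→c3, C→c1, D→c3, E→c1; Player I's induced payoffs 3, 5, 4, 7, 8; outcome (E, c1), payoffs (8, 8).
If Player 2 leads: Player I's best replies are c1→D, c2→C, c3→D; Player 2's induced payoffs 3, 6, 5; outcome (C, c2), payoffs (9, 6).
Player I gets 8 moving first and 9 moving second, so Player I prefers to move second.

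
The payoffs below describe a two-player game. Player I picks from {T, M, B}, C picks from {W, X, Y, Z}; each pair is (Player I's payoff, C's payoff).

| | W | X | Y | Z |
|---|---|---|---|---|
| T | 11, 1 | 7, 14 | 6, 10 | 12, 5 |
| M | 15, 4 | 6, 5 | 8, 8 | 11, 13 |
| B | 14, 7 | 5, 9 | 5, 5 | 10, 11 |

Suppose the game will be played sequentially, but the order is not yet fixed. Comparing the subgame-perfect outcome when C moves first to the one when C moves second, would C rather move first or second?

first

If Player I leads: C's best replies are T→X, M→Z, B→Z; Player I's induced payoffs 7, 11, 10; outcome (M, Z), payoffs (11, 13).
If C leads: Player I's best replies are W→M, X→T, Y→M, Z→T; C's induced payoffs 4, 14, 8, 5; outcome (T, X), payoffs (7, 14).
C gets 14 moving first and 13 moving second, so C prefers to move first.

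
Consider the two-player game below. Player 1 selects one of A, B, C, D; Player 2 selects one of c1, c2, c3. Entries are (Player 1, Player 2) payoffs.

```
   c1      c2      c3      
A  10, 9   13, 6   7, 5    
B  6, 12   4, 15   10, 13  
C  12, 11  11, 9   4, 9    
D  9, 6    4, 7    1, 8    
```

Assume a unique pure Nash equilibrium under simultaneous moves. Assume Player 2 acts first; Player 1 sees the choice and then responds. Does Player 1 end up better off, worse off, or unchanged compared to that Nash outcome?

Work backward from Player 1's decision.
- c1 → Player 1 plays C (best of 10, 6, 12, 9); Player 2 gets 11.
- c2 → Player 1 plays A (best of 13, 4, 11, 4); Player 2 gets 6.
- c3 → Player 1 plays B (best of 7, 10, 4, 1); Player 2 gets 13.
Among 11, 6, 13, the best is 13 at c3. Subgame-perfect outcome: (B, c3) with payoffs (10, 13).
Now find the simultaneous Nash equilibrium.
Player 1's best replies: c1→C; c2→A; c3→B.
Player 2's best replies: A→c1; B→c2; C→c1; D→c3.
Only (C, c1) has each player best-responding; Nash payoffs (12, 11).
Player 1 earns 10 sequentially versus 12 at the Nash outcome: worse off.

worse off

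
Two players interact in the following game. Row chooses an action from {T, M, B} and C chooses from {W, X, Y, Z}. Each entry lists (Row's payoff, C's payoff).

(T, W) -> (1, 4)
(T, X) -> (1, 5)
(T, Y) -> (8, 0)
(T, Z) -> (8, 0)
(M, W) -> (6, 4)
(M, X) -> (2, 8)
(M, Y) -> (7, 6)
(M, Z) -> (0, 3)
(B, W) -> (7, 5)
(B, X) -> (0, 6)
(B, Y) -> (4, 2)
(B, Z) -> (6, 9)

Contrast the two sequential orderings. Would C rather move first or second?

second

If Row leads: C's best replies are T→X, M→X, B→Z; Row's induced payoffs 1, 2, 6; outcome (B, Z), payoffs (6, 9).
If C leads: Row's best replies are W→B, X→M, Y→T, Z→T; C's induced payoffs 5, 8, 0, 0; outcome (M, X), payoffs (2, 8).
C gets 8 moving first and 9 moving second, so C prefers to move second.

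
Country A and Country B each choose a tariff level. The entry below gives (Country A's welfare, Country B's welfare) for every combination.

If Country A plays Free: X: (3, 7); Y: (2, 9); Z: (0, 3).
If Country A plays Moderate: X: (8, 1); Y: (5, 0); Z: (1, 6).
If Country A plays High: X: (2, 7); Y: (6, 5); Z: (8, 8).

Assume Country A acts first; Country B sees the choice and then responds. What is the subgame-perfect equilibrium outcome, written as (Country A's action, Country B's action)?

(High, Z)

Country B best-responds to each possible Country A move:
- Free: BR = Y, leader payoff 2.
- Moderate: BR = Z, leader payoff 1.
- High: BR = Z, leader payoff 8.
Country A's induced payoffs are 2, 1, 8, so Country A commits to High. Subgame-perfect outcome: (High, Z) with payoffs (8, 8).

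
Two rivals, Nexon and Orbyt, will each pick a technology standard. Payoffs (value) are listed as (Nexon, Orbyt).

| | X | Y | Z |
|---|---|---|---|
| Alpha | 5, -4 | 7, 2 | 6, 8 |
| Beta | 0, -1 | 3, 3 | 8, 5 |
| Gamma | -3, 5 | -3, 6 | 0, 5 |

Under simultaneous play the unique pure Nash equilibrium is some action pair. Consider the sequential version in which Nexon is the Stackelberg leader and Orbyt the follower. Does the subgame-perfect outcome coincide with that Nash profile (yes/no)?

Work backward from Orbyt's decision.
- Alpha → Orbyt plays Z (best of -4, 2, 8); Nexon gets 6.
- Beta → Orbyt plays Z (best of -1, 3, 5); Nexon gets 8.
- Gamma → Orbyt plays Y (best of 5, 6, 5); Nexon gets -3.
Among 6, 8, -3, the best is 8 at Beta. Subgame-perfect outcome: (Beta, Z) with payoffs (8, 5).
For the simultaneous game, intersect best replies.
Nexon's best replies: X→Alpha; Y→Alpha; Z→Beta.
Orbyt's best replies: Alpha→Z; Beta→Z; Gamma→Y.
The unique mutual best reply is (Beta, Z), giving (8, 5).
Sequential outcome (Beta, Z) coincides with the Nash profile (Beta, Z).

yes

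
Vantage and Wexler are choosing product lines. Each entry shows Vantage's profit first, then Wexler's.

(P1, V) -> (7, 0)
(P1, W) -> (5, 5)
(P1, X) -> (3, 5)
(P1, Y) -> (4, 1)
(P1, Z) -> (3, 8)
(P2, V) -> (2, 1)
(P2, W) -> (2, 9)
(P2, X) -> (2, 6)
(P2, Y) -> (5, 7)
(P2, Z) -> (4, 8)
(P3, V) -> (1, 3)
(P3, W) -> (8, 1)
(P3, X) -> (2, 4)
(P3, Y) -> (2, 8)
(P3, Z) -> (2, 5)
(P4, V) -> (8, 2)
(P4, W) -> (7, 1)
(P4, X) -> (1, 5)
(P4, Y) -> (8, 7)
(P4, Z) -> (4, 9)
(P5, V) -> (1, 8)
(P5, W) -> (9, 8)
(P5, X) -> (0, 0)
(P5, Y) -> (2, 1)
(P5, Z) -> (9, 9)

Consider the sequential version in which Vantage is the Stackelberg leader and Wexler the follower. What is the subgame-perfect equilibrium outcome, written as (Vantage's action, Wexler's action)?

Wexler best-responds to each possible Vantage move:
- P1: Wexler compares 0, 5, 5, 1, 8 and picks Z; Vantage would get 3.
- P2: Wexler compares 1, 9, 6, 7, 8 and picks W; Vantage would get 2.
- P3: Wexler compares 3, 1, 4, 8, 5 and picks Y; Vantage would get 2.
- P4: Wexler compares 2, 1, 5, 7, 9 and picks Z; Vantage would get 4.
- P5: Wexler compares 8, 8, 0, 1, 9 and picks Z; Vantage would get 9.
Maximizing over 3, 2, 2, 4, 9, Vantage chooses P5. Subgame-perfect outcome: (P5, Z) with payoffs (9, 9).

(P5, Z)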